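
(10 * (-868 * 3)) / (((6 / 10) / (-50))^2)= -542500000 / 3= -180833333.33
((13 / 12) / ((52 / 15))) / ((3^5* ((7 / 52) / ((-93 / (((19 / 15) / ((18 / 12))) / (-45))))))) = 50375 / 1064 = 47.34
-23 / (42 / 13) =-299 / 42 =-7.12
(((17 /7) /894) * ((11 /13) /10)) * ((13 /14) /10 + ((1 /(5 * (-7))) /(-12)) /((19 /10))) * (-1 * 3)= -140437 /2164016400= -0.00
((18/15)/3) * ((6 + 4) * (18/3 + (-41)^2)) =6748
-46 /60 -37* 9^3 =-809213 /30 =-26973.77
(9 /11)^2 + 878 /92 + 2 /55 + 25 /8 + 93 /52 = 21942889 /1447160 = 15.16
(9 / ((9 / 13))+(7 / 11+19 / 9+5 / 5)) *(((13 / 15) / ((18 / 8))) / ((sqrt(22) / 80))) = 110.03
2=2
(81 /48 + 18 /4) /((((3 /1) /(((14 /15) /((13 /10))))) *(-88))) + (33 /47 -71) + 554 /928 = -69.72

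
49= 49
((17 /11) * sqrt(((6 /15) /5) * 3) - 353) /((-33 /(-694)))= -244982 /33 +11798 * sqrt(6) /1815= -7407.77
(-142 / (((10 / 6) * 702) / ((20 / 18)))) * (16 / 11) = -0.20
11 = 11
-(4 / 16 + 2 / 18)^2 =-169 / 1296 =-0.13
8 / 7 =1.14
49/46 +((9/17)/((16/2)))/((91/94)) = 161335/142324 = 1.13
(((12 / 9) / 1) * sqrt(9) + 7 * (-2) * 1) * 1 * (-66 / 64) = 10.31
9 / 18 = 1 / 2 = 0.50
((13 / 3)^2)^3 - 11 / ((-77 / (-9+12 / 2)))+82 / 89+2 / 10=15037083217 / 2270835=6621.83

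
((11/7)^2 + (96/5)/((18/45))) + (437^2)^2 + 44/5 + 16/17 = 151894047323342/4165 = 36469159021.21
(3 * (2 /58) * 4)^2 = 144 /841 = 0.17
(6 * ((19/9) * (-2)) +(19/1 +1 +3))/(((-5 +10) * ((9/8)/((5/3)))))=-56/81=-0.69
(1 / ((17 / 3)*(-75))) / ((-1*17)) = 1 / 7225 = 0.00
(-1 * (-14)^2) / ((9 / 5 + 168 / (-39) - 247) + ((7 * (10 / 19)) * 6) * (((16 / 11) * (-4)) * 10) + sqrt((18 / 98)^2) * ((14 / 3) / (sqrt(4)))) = 18638620 / 145990179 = 0.13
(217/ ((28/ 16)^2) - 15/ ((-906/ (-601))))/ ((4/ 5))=643785/ 8456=76.13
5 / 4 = 1.25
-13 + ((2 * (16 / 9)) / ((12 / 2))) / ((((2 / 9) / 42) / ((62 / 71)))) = 6021 / 71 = 84.80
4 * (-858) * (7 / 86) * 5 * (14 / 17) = -840840 / 731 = -1150.26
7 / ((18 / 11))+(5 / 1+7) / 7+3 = 8.99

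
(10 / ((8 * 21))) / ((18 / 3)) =5 / 504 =0.01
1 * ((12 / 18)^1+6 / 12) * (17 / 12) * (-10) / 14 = -85 / 72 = -1.18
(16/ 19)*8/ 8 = 16/ 19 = 0.84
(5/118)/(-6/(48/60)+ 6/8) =-10/1593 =-0.01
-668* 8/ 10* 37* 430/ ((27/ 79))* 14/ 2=-4701774112/ 27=-174139781.93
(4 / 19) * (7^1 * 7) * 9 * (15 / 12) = 2205 / 19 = 116.05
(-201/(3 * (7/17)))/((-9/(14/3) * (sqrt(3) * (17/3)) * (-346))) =-67 * sqrt(3)/4671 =-0.02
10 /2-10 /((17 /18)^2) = -6.21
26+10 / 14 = 187 / 7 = 26.71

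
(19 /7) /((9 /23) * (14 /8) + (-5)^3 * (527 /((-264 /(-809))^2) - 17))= -30457152 /6917491247891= -0.00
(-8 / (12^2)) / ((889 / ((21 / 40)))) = -1 / 30480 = -0.00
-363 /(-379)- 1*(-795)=795.96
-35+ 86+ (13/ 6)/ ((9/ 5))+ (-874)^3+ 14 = -36051888121/ 54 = -667627557.80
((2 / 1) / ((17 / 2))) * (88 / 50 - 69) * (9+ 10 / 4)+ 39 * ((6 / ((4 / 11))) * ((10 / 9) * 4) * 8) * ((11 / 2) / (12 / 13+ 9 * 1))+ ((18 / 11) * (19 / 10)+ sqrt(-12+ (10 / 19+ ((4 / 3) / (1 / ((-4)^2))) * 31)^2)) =2 * sqrt(355803022) / 57+ 7540075421 / 603075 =13164.57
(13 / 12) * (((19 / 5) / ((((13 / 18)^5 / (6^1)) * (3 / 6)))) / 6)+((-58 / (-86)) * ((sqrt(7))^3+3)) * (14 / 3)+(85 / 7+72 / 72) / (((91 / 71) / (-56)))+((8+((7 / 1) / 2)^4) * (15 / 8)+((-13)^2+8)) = -272524579009 / 5501991040+2842 * sqrt(7) / 129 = 8.76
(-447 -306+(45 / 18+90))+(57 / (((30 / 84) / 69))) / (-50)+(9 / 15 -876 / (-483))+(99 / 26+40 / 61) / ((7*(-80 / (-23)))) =-448464698641 / 510692000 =-878.15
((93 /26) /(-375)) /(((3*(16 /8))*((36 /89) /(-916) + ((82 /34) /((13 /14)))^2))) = -2373713927 /10071916180500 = -0.00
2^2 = 4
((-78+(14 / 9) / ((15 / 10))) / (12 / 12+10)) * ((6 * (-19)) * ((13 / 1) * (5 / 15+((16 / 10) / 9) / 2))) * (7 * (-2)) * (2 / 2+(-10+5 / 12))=526092.85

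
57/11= 5.18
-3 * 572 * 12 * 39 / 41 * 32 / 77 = -2336256 / 287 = -8140.26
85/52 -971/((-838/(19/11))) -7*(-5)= 9259819/239668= 38.64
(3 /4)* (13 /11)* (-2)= -39 /22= -1.77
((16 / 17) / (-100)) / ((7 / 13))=-52 / 2975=-0.02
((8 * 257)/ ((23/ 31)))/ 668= 15934/ 3841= 4.15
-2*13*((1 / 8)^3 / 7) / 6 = -13 / 10752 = -0.00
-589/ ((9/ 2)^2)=-2356/ 81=-29.09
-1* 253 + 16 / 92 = -5815 / 23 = -252.83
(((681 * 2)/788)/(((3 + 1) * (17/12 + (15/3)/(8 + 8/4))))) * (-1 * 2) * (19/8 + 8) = -169569/36248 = -4.68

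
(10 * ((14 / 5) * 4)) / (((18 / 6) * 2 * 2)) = 28 / 3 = 9.33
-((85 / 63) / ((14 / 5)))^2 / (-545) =36125 / 84793716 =0.00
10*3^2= 90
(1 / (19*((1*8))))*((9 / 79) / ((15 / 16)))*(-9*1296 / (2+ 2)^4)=-0.04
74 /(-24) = -37 /12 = -3.08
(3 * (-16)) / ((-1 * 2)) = 24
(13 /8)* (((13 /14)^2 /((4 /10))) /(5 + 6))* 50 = 274625 /17248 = 15.92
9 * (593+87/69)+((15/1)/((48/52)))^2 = 5612.41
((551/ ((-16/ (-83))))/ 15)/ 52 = 45733/ 12480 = 3.66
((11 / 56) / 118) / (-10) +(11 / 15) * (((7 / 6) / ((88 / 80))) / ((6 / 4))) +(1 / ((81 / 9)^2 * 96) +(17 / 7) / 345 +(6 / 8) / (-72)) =190238537 / 369321120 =0.52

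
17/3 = 5.67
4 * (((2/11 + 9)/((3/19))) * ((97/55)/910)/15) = 372286/12387375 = 0.03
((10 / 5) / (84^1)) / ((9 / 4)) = 2 / 189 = 0.01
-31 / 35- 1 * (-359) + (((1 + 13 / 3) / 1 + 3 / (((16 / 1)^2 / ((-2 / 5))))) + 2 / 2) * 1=4898113 / 13440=364.44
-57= -57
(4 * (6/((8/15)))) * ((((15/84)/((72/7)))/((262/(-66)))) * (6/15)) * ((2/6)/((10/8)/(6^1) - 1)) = 165/4978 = 0.03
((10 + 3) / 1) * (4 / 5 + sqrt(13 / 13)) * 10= 234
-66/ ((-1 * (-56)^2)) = 33/ 1568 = 0.02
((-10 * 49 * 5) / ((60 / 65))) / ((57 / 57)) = -15925 / 6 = -2654.17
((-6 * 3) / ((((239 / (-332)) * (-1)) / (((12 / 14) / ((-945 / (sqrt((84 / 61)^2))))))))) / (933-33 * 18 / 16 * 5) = 42496 / 1016958145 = 0.00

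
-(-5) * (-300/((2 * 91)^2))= -375/8281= -0.05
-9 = -9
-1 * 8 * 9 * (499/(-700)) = 8982/175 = 51.33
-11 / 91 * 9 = -99 / 91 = -1.09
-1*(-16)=16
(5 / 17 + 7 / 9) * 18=328 / 17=19.29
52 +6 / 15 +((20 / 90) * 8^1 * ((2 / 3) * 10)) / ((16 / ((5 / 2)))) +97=151.25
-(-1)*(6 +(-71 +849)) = 784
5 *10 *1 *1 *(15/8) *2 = 375/2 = 187.50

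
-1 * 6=-6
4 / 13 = 0.31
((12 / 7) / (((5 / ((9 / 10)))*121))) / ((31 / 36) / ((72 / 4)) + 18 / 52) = 454896 / 70279825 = 0.01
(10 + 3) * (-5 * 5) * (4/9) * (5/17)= -6500/153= -42.48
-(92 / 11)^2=-69.95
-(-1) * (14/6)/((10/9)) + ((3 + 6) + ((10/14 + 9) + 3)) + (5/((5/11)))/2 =1026/35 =29.31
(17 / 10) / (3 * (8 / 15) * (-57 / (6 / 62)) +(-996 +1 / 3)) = -51 / 58142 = -0.00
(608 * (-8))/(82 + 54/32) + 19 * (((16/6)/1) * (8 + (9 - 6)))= 2005336/4017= 499.21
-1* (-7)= 7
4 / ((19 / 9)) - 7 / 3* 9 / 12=11 / 76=0.14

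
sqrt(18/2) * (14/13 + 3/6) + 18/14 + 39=8193/182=45.02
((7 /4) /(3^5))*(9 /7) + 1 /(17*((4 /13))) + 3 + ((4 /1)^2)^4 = 30082493 /459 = 65539.20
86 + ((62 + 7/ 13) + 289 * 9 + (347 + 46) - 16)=40645/ 13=3126.54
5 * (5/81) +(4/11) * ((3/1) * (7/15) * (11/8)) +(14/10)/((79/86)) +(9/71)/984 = 2.53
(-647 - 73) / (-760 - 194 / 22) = 2640 / 2819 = 0.94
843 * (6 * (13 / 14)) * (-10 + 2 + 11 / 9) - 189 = -224156 / 7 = -32022.29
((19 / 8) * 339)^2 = 648226.27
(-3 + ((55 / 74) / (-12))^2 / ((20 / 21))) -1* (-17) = 14723723 / 1051392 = 14.00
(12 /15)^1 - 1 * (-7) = 39 /5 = 7.80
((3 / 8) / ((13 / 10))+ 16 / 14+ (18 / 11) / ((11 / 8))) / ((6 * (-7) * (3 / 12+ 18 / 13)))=-115457 / 3023790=-0.04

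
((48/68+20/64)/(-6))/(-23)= 277/37536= 0.01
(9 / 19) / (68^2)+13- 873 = -75556151 / 87856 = -860.00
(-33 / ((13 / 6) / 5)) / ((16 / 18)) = -85.67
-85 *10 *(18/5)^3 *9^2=-16061328/5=-3212265.60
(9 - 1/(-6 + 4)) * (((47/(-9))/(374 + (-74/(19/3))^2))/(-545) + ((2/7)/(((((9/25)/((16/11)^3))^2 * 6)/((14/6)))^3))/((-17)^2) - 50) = -259.47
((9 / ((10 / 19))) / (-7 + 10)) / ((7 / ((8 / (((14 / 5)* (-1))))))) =-114 / 49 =-2.33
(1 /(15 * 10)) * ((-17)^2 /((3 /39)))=3757 /150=25.05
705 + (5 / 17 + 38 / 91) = 1091736 / 1547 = 705.71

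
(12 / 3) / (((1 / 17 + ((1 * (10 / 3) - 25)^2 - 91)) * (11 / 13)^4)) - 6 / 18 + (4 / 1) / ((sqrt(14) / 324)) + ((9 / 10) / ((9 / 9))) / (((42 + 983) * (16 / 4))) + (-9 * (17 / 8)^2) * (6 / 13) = -103415192902418671 / 5423008186596000 + 648 * sqrt(14) / 7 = 327.30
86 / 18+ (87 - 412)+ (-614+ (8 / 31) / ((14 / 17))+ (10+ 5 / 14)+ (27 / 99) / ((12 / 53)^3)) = -1237496027 / 1374912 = -900.05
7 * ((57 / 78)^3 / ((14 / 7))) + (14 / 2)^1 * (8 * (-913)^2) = 1640890627341 / 35152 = 46679865.37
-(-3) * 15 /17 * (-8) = -360 /17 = -21.18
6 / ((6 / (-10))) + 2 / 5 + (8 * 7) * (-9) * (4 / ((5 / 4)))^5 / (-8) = 66030288 / 3125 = 21129.69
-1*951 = -951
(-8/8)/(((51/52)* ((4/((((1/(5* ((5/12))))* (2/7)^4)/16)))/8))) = -0.00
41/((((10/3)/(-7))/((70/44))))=-6027/44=-136.98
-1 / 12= -0.08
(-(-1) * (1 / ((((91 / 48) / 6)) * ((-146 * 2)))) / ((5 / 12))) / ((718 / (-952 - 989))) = 838512 / 11924185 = 0.07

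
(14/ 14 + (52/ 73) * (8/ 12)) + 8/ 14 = 3137/ 1533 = 2.05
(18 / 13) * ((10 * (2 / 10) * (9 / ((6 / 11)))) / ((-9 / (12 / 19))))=-792 / 247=-3.21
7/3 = 2.33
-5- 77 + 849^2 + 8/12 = 2162159/3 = 720719.67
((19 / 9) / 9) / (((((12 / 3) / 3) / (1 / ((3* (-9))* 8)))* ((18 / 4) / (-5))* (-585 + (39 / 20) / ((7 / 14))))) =-475 / 305007768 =-0.00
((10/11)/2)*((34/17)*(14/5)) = 28/11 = 2.55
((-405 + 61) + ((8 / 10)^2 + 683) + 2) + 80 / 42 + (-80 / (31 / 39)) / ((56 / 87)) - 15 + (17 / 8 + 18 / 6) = 23085803 / 130200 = 177.31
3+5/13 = 44/13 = 3.38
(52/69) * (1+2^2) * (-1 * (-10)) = 37.68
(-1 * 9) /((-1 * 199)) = 0.05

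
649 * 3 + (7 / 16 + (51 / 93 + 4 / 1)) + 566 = 1248921 / 496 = 2517.99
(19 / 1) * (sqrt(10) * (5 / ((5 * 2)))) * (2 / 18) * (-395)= -7505 * sqrt(10) / 18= -1318.49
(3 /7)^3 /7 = 27 /2401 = 0.01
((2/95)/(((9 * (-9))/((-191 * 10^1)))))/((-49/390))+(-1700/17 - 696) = -20108372/25137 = -799.95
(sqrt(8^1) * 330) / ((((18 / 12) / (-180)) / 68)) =-5385600 * sqrt(2) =-7616388.56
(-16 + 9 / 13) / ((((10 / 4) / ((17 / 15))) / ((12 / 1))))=-27064 / 325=-83.27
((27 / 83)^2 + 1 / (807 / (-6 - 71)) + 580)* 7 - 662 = 18891324304 / 5559423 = 3398.07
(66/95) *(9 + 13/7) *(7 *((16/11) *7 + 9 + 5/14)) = 1031.66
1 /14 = 0.07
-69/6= -23/2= -11.50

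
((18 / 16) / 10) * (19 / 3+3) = 21 / 20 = 1.05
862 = 862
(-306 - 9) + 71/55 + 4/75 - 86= -329716/825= -399.66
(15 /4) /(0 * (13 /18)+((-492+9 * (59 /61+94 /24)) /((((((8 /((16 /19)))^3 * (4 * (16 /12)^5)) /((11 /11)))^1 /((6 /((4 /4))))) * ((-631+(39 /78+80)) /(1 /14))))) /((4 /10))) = 550331919872 /8855163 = 62148.14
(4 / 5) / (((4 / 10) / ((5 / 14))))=5 / 7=0.71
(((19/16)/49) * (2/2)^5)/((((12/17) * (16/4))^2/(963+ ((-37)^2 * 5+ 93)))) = 43384391/1806336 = 24.02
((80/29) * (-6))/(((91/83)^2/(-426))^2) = -4134022205662080/1988673869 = -2078783.39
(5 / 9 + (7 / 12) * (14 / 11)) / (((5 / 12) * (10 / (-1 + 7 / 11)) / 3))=-1028 / 3025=-0.34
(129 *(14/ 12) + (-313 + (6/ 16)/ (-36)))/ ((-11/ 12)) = 15601/ 88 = 177.28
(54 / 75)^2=324 / 625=0.52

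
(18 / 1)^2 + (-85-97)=142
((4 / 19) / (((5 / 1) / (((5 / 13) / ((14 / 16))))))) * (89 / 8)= 356 / 1729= 0.21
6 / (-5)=-6 / 5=-1.20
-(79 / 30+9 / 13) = -1297 / 390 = -3.33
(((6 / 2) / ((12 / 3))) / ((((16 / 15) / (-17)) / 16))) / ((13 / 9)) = -6885 / 52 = -132.40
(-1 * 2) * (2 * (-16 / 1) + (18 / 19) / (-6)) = 64.32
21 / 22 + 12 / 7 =411 / 154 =2.67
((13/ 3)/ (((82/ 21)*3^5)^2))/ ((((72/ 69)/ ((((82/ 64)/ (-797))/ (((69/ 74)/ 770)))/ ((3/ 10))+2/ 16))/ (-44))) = 39768025297/ 45568115189568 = 0.00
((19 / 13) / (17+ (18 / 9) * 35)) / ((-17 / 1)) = -19 / 19227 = -0.00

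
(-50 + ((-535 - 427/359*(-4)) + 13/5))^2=1075095249424/3222025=333670.67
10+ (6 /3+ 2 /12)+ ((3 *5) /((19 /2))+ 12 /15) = 8291 /570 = 14.55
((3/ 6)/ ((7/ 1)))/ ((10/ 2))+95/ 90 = 337/ 315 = 1.07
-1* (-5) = 5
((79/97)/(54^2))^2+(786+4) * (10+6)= 1011266409352801/80005253904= 12640.00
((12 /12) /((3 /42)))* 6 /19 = 84 /19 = 4.42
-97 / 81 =-1.20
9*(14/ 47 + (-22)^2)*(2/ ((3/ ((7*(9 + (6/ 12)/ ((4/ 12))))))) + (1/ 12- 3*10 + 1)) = 87536.84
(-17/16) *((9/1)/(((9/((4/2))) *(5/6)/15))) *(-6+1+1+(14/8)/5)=11169/80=139.61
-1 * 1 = -1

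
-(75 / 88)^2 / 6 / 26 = -1875 / 402688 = -0.00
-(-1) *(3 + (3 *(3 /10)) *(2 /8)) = 129 /40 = 3.22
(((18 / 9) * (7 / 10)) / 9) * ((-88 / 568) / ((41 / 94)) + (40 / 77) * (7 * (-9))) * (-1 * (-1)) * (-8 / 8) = 7415338 / 1440945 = 5.15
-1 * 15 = -15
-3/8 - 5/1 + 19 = 109/8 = 13.62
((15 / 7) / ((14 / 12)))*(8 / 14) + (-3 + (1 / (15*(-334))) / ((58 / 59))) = -194418257 / 99668940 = -1.95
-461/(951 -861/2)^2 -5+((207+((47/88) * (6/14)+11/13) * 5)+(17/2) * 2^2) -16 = 225.37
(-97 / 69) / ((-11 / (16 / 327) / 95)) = 0.59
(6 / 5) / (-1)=-6 / 5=-1.20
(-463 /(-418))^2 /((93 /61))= 13076509 /16249332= 0.80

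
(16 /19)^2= 256 /361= 0.71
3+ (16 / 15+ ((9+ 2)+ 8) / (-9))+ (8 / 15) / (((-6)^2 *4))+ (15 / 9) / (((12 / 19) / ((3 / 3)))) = 2483 / 540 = 4.60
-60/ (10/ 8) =-48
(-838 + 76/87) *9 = -218490/29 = -7534.14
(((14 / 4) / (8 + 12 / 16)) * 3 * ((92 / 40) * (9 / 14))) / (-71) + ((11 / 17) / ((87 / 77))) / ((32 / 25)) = 248404031 / 588050400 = 0.42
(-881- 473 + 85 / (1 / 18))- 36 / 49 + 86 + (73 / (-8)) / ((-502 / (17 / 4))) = 205712137 / 787136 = 261.34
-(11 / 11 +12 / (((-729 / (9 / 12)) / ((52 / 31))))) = -2459 / 2511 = -0.98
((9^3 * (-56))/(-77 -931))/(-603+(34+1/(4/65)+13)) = -162/2159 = -0.08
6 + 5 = 11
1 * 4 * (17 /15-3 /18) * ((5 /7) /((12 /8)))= 1.84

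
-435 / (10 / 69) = -6003 / 2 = -3001.50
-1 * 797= -797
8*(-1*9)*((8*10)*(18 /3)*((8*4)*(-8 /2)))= 4423680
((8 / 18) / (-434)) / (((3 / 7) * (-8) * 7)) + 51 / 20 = 149407 / 58590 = 2.55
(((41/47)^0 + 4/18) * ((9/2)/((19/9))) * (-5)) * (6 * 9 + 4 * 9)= -22275/19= -1172.37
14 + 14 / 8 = 63 / 4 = 15.75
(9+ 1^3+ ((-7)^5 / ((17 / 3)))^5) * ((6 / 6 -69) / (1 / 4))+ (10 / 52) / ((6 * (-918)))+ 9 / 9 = 43923366058367444468223574643 / 703580904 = 62428308967247701862.33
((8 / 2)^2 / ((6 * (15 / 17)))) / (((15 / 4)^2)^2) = 34816 / 2278125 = 0.02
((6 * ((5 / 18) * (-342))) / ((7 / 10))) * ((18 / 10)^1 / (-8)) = 2565 / 14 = 183.21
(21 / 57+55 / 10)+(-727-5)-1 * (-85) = -24363 / 38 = -641.13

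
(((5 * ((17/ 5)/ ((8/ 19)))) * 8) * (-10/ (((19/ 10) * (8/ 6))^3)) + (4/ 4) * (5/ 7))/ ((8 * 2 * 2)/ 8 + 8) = -2000905/ 121296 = -16.50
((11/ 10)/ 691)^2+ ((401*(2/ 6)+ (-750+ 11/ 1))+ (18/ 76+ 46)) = -1521660317953/ 2721641700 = -559.10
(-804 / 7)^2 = 13192.16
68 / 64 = 17 / 16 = 1.06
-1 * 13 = -13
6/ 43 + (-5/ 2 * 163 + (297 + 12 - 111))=-18005/ 86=-209.36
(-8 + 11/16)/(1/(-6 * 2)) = 351/4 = 87.75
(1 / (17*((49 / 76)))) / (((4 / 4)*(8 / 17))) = 19 / 98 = 0.19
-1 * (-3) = 3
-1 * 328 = -328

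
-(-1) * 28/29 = 0.97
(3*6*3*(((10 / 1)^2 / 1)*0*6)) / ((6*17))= 0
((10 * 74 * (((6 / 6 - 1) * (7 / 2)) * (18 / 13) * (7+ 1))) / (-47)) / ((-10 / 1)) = 0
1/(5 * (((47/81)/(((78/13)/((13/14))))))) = 6804/3055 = 2.23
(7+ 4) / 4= 2.75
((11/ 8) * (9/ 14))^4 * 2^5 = 96059601/ 4917248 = 19.54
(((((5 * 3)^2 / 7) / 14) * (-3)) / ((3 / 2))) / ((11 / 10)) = -2250 / 539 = -4.17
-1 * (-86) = 86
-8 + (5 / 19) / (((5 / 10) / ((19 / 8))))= -27 / 4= -6.75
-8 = -8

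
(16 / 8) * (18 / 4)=9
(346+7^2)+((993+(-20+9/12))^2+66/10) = 75887253/80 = 948590.66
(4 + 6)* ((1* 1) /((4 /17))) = 42.50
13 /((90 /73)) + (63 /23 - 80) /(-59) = 11.85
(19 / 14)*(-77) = -209 / 2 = -104.50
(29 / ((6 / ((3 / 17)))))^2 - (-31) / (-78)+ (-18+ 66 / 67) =-50398733 / 3020628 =-16.68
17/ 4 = 4.25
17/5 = 3.40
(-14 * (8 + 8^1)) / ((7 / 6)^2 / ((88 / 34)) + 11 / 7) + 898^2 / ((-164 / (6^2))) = -168878157372 / 953455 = -177122.32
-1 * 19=-19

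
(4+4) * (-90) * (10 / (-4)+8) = -3960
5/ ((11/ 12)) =60/ 11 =5.45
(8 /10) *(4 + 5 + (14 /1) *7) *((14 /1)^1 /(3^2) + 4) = 4280 /9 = 475.56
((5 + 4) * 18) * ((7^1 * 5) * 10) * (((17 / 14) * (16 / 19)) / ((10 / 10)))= 1101600 / 19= 57978.95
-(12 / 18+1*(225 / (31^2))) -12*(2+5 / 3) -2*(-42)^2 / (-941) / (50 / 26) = -2913061813 / 67822575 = -42.95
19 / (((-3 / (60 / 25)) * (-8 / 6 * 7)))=57 / 35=1.63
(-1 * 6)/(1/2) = -12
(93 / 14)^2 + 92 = 26681 / 196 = 136.13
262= 262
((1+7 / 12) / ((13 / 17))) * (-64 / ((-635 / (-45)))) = -15504 / 1651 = -9.39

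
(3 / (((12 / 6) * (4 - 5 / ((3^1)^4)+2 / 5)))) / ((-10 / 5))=-0.17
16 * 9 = 144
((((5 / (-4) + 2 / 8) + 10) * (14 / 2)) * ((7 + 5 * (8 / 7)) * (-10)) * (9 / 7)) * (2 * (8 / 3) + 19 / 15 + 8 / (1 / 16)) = -9703314 / 7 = -1386187.71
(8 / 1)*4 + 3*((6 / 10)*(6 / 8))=667 / 20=33.35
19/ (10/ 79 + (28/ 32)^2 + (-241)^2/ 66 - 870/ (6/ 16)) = -3170112/ 240109729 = -0.01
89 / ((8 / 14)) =623 / 4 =155.75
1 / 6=0.17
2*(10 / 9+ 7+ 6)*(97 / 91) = 24638 / 819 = 30.08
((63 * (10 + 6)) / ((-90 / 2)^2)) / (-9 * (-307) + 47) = 56 / 316125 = 0.00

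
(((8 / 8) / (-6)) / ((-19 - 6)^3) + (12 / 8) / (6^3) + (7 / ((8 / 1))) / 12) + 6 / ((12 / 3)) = 7109423 / 4500000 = 1.58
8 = 8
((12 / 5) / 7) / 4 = 3 / 35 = 0.09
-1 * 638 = -638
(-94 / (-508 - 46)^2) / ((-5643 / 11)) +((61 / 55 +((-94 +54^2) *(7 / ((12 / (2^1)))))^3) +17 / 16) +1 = 1236149428968426099527 / 34638539760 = 35687111452.54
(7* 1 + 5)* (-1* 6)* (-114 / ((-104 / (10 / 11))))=-10260 / 143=-71.75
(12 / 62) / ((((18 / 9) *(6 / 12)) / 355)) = 2130 / 31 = 68.71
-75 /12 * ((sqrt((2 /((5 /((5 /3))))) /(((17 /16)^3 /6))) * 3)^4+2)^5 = -30712865371781197010693552060970063724540760902291400 /8193465725814765556554001028792218849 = -3748458393499544.69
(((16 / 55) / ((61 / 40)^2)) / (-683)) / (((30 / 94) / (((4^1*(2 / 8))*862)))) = -41486336 / 83867619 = -0.49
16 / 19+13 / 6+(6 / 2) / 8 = 1543 / 456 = 3.38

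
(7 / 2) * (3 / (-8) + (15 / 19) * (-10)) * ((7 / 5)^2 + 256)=-56744751 / 7600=-7466.41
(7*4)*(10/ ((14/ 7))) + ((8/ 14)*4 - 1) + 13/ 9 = 142.73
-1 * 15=-15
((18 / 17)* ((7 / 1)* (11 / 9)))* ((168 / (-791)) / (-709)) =3696 / 1361989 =0.00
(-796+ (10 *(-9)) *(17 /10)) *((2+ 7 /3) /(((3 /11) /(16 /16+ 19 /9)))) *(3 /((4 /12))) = -3799796 /9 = -422199.56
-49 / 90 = -0.54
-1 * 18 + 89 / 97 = -1657 / 97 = -17.08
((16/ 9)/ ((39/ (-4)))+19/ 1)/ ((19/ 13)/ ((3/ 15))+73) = 6605/ 28188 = 0.23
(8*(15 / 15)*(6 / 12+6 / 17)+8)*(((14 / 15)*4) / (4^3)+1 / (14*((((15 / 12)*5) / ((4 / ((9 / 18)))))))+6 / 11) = 10.31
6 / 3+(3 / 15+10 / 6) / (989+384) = 2.00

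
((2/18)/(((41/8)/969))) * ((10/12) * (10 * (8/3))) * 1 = 516800/1107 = 466.85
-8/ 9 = -0.89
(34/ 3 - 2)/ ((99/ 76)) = 2128/ 297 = 7.16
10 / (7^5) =10 / 16807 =0.00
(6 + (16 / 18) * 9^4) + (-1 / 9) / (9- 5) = 210167 / 36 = 5837.97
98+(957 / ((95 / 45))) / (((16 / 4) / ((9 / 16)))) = 161.75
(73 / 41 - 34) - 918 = -38959 / 41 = -950.22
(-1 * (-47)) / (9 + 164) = 47 / 173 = 0.27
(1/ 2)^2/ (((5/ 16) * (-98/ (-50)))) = 20/ 49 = 0.41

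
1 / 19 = 0.05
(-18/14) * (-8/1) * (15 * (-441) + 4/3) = -476184/7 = -68026.29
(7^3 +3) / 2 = 173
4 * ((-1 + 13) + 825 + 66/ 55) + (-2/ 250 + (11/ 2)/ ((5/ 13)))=841773/ 250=3367.09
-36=-36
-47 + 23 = -24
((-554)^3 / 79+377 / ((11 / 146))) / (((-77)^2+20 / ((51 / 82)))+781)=-47582943543 / 149402825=-318.49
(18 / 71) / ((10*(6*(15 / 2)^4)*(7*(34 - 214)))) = -2 / 1887046875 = -0.00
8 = 8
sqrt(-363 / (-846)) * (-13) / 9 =-143 * sqrt(282) / 2538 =-0.95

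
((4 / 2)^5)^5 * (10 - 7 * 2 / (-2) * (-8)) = -1543503872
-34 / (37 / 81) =-2754 / 37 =-74.43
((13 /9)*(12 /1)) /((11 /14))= 728 /33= 22.06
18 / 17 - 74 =-1240 / 17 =-72.94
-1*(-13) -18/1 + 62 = 57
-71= -71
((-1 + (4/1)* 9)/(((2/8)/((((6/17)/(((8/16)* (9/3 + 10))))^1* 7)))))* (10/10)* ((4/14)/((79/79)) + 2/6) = 560/17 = 32.94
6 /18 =1 /3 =0.33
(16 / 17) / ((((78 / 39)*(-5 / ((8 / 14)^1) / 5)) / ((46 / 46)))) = -32 / 119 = -0.27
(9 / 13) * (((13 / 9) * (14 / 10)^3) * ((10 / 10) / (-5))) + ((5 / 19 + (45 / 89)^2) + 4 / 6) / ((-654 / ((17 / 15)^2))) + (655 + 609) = 1049259283347572 / 830472294375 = 1263.45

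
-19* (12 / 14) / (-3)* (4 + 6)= 380 / 7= 54.29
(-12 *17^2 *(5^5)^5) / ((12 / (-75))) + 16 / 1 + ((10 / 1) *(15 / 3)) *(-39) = 6459653377532958982441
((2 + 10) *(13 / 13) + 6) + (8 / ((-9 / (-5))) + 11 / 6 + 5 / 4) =919 / 36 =25.53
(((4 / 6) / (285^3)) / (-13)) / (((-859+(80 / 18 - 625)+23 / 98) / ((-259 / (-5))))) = 50764 / 654421635489375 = 0.00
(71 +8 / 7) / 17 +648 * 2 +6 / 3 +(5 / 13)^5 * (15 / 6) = 115078184037 / 88367734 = 1302.26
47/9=5.22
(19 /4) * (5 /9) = 95 /36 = 2.64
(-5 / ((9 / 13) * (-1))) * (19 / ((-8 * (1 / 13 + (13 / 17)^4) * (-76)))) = 70575245 / 130986432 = 0.54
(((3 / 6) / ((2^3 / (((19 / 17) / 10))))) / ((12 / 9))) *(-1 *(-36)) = 513 / 2720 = 0.19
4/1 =4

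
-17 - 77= -94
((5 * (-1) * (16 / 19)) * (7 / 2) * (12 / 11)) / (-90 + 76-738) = 210 / 9823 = 0.02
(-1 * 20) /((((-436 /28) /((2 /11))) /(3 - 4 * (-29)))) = 33320 /1199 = 27.79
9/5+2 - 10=-31/5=-6.20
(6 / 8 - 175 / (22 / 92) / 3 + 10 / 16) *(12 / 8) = -64037 / 176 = -363.85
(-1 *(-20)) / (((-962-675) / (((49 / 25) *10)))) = -392 / 1637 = -0.24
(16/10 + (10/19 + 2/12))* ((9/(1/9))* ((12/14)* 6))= 635202/665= 955.19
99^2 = 9801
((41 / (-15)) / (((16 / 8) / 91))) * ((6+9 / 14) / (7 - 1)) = -16523 / 120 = -137.69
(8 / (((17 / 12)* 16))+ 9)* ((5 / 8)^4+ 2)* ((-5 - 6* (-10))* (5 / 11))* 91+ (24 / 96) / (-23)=73354557067 / 1601536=45802.63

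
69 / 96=23 / 32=0.72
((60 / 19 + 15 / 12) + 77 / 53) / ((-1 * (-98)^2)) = -23607 / 38684912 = -0.00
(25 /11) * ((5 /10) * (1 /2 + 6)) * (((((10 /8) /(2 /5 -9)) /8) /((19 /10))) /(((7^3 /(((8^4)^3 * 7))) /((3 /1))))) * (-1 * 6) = 785173708800000 /440363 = 1783014714.68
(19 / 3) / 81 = 19 / 243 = 0.08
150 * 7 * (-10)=-10500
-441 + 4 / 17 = -7493 / 17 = -440.76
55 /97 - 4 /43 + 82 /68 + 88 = 12717861 /141814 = 89.68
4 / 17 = 0.24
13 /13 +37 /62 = 99 /62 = 1.60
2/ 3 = 0.67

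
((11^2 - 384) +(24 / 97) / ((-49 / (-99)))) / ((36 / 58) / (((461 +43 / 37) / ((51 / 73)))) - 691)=2509237442450 / 6605257232539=0.38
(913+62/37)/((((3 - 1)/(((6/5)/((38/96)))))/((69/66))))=56044008/38665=1449.48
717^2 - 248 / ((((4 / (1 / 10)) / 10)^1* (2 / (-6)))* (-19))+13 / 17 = 166047832 / 323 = 514079.98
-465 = -465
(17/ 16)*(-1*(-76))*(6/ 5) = 969/ 10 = 96.90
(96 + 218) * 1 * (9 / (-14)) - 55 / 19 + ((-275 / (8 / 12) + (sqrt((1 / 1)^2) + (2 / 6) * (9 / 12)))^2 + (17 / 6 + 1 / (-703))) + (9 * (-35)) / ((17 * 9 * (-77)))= 7461553998121 / 44170896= 168924.67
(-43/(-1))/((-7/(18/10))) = -387/35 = -11.06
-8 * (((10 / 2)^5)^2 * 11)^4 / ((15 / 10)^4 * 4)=-4261091817170381546020507812500000 / 81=-52606071816918290691611210000000.00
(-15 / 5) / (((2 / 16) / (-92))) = 2208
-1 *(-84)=84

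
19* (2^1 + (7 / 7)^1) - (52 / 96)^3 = 785771 / 13824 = 56.84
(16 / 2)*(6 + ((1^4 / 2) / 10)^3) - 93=-44999 / 1000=-45.00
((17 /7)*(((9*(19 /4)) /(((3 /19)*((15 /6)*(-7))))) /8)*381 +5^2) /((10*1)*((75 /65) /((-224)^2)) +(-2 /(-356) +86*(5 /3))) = -768239595552 /62410200605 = -12.31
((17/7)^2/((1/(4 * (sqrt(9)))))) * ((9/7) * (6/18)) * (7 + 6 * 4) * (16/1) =5160384/343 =15044.85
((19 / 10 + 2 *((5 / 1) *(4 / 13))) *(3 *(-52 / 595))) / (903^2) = -1294 / 808613925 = -0.00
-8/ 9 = -0.89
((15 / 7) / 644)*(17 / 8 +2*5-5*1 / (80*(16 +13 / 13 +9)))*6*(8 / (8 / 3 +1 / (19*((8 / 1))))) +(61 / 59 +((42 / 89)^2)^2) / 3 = 215283674883733100 / 198337240676680833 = 1.09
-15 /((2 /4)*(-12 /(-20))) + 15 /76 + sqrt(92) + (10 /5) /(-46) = -87131 /1748 + 2*sqrt(23) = -40.25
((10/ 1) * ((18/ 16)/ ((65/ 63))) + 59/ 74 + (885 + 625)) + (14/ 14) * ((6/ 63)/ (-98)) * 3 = 1004217355/ 659932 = 1521.70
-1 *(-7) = 7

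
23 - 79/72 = 1577/72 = 21.90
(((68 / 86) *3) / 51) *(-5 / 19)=-10 / 817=-0.01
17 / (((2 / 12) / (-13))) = -1326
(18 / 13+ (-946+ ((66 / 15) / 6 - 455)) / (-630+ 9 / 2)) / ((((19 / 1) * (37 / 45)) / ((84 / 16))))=3093559 / 2540642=1.22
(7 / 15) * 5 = 7 / 3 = 2.33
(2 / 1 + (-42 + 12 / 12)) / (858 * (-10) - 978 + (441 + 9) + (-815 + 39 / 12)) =156 / 39679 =0.00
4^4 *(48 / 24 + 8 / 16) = 640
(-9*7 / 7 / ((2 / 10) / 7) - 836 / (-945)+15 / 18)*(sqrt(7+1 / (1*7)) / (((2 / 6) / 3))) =-592103*sqrt(14) / 294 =-7535.53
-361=-361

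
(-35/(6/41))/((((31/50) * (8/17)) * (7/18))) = -261375/124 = -2107.86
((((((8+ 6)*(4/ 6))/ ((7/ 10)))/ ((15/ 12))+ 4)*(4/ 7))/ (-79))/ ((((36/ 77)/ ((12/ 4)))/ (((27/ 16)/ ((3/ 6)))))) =-363/ 158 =-2.30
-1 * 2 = -2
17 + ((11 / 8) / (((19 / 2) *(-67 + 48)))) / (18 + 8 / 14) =3191163 / 187720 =17.00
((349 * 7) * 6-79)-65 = 14514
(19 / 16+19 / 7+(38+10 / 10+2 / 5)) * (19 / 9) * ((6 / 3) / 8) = 153577 / 6720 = 22.85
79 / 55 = 1.44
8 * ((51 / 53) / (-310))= -204 / 8215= -0.02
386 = 386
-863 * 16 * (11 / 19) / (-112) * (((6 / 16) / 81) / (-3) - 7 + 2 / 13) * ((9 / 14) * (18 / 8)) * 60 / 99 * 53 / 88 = -13192271075 / 51123072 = -258.05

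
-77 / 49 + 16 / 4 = 17 / 7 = 2.43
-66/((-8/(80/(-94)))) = -7.02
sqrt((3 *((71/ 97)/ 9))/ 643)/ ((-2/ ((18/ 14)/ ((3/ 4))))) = -2 *sqrt(13285023)/ 436597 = -0.02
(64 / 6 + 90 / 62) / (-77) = -161 / 1023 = -0.16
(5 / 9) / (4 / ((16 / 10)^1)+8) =10 / 189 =0.05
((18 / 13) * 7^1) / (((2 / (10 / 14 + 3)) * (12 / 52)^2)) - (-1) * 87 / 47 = 15973 / 47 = 339.85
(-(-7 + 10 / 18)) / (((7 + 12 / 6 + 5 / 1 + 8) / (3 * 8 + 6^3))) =2320 / 33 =70.30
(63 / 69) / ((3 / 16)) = 112 / 23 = 4.87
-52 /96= -13 /24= -0.54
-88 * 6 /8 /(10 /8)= -264 /5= -52.80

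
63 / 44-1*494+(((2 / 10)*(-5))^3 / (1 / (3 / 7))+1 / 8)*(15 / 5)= -303983 / 616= -493.48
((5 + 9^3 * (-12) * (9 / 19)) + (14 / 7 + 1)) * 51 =-4007580 / 19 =-210925.26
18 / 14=9 / 7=1.29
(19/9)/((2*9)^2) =19/2916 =0.01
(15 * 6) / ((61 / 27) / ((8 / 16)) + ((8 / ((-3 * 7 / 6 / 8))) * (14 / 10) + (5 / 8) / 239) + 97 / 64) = -185846400 / 40397311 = -4.60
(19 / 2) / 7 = 19 / 14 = 1.36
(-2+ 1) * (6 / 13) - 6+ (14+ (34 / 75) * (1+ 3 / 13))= 7894 / 975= 8.10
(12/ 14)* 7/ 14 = 3/ 7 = 0.43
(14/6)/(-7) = -1/3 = -0.33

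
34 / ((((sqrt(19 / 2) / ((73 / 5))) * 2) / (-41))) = -50881 * sqrt(38) / 95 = -3301.60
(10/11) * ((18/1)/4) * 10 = 450/11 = 40.91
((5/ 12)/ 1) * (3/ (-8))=-5/ 32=-0.16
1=1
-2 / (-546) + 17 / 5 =3.40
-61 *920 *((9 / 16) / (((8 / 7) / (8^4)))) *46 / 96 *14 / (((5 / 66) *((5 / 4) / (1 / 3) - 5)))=40073451264 / 5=8014690252.80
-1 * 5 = -5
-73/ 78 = -0.94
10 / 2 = 5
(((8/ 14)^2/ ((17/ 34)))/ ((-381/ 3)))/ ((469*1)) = -32/ 2918587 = -0.00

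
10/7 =1.43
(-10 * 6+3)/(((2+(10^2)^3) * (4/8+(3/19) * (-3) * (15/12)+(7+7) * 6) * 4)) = -361/2125670918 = -0.00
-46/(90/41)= -943/45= -20.96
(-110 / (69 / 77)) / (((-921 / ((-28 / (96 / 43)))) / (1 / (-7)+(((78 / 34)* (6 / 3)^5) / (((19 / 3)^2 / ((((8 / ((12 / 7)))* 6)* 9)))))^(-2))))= 29773286022282385 / 124683549724311552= 0.24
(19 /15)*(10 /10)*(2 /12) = 19 /90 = 0.21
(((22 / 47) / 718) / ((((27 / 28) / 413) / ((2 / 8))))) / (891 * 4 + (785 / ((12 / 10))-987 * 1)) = 63602 / 2944051659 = 0.00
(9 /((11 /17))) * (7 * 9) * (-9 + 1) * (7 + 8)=-1156680 /11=-105152.73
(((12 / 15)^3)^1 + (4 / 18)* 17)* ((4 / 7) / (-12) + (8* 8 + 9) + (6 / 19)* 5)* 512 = 3867367424 / 23625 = 163698.09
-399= -399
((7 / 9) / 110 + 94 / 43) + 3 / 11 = 104971 / 42570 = 2.47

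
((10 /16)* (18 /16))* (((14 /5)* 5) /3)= 105 /32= 3.28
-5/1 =-5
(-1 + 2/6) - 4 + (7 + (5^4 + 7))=1903/3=634.33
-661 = -661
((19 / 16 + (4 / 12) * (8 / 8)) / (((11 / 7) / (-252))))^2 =115154361 / 1936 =59480.56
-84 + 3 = -81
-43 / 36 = -1.19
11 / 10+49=501 / 10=50.10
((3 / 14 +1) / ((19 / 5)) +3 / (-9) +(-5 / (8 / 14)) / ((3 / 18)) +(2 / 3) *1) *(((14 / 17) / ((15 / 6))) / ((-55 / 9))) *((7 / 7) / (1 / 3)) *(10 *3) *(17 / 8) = 558549 / 1045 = 534.50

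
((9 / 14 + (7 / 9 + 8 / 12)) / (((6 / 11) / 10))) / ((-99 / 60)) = -13150 / 567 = -23.19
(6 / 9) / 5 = 2 / 15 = 0.13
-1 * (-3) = 3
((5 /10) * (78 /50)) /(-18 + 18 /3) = -13 /200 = -0.06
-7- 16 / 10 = -43 / 5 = -8.60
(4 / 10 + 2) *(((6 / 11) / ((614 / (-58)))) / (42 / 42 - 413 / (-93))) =-97092 / 4271905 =-0.02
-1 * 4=-4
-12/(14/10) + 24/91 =-108/13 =-8.31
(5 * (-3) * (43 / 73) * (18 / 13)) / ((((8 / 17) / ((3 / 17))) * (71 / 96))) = -417960 / 67379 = -6.20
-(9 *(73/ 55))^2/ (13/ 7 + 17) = -1007181/ 133100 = -7.57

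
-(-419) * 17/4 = 7123/4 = 1780.75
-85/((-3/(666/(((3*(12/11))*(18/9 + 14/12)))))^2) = -14080165/361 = -39003.23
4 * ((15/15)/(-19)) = -4/19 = -0.21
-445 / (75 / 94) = -8366 / 15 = -557.73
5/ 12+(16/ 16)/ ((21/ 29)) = 151/ 84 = 1.80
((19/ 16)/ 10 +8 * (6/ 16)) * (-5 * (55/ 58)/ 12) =-27445/ 22272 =-1.23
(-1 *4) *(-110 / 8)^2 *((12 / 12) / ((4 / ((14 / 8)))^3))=-1037575 / 16384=-63.33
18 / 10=9 / 5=1.80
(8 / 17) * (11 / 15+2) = 328 / 255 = 1.29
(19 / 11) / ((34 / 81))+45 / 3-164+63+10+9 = -23519 / 374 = -62.89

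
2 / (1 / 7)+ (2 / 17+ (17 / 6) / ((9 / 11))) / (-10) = 13.64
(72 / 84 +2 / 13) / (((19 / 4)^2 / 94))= 4.21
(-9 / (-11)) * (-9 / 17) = -81 / 187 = -0.43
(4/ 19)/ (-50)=-2/ 475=-0.00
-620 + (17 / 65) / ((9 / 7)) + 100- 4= -523.80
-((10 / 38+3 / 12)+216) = -16455 / 76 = -216.51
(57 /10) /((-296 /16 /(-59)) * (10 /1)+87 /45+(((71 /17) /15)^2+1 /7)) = 1.08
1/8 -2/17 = 1/136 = 0.01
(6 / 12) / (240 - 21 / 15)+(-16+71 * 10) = 1655889 / 2386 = 694.00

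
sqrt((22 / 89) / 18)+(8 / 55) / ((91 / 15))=24 / 1001+sqrt(979) / 267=0.14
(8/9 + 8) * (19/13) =1520/117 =12.99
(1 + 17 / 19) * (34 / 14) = 4.60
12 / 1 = 12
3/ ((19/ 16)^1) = 48/ 19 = 2.53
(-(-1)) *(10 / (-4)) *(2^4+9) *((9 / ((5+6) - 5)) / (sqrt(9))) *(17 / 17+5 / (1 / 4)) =-2625 / 4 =-656.25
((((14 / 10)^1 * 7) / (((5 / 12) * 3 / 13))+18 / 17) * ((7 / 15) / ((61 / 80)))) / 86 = 0.73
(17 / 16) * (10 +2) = 51 / 4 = 12.75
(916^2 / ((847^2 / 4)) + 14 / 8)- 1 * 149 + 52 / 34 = -6880582549 / 48783812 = -141.04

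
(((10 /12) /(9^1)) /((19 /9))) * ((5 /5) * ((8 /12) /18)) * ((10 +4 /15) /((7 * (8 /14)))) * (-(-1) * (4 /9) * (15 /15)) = 77 /41553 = 0.00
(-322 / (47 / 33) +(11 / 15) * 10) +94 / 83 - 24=-2827670 / 11703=-241.62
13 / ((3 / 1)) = 13 / 3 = 4.33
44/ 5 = 8.80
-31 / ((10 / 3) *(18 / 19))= -589 / 60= -9.82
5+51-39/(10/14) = 1.40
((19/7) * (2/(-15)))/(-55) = 38/5775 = 0.01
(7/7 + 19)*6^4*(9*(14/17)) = 3265920/17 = 192112.94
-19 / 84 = -0.23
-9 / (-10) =9 / 10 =0.90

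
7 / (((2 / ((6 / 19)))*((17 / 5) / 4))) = 420 / 323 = 1.30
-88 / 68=-22 / 17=-1.29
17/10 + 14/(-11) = 47/110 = 0.43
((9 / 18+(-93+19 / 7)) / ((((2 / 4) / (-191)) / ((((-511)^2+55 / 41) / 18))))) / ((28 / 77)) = 392696220796 / 287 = 1368279514.97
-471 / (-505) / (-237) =-157 / 39895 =-0.00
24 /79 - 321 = -25335 /79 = -320.70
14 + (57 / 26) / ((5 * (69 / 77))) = 43323 / 2990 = 14.49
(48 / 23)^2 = 2304 / 529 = 4.36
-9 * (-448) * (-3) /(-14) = 864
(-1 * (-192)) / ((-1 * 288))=-2 / 3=-0.67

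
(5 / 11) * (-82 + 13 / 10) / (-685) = 807 / 15070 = 0.05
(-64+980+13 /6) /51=5509 /306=18.00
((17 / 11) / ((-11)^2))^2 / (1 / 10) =2890 / 1771561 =0.00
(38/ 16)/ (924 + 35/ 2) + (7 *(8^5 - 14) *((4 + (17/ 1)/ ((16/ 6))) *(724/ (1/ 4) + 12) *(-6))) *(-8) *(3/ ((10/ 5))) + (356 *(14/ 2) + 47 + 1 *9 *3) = 3751351007882427/ 7532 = 498055099294.00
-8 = -8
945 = 945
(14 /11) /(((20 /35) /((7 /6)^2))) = 2401 /792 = 3.03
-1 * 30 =-30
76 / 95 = 4 / 5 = 0.80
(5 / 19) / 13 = 5 / 247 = 0.02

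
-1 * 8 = -8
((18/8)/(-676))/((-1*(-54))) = -1/16224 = -0.00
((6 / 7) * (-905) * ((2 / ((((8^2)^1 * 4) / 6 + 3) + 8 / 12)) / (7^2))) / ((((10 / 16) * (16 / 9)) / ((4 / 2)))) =-58644 / 47677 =-1.23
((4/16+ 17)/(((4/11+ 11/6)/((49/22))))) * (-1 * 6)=-30429/290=-104.93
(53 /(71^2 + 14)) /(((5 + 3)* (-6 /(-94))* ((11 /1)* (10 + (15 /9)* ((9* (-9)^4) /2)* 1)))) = 2491 /65681738100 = 0.00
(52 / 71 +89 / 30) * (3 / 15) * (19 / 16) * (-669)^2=22333443087 / 56800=393194.42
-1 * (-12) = 12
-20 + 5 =-15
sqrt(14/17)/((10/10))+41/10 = sqrt(238)/17+41/10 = 5.01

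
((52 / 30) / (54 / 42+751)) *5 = 91 / 7899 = 0.01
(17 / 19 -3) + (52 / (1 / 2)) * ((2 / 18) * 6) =3832 / 57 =67.23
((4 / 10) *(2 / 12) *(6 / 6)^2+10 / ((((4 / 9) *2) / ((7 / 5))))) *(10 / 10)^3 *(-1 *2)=-949 / 30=-31.63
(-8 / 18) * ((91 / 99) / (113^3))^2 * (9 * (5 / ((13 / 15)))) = -63700 / 6801736375773603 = -0.00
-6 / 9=-2 / 3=-0.67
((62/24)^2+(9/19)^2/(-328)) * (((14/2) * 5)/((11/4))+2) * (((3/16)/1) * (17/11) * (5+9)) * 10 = 228481297695/57309472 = 3986.80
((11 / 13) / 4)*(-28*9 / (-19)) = 693 / 247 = 2.81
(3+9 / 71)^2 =49284 / 5041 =9.78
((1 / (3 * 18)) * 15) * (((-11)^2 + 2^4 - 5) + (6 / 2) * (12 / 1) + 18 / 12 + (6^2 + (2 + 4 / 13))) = 9005 / 156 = 57.72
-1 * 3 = -3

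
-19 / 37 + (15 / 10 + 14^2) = 14577 / 74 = 196.99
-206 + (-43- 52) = -301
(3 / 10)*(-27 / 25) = -81 / 250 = -0.32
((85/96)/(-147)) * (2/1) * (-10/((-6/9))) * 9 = -1275/784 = -1.63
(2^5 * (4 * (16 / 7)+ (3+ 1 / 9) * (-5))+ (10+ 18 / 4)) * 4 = -48058 / 63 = -762.83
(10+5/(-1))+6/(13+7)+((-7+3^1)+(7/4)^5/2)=97347/10240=9.51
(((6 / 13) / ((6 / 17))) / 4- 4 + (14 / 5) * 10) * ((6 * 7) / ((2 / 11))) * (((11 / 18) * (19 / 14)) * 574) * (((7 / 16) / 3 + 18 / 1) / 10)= 11184490163 / 2304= 4854379.41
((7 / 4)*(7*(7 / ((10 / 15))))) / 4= 1029 / 32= 32.16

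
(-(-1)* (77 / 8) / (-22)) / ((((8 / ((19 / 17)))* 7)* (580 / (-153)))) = 171 / 74240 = 0.00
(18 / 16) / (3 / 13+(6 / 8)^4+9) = 1248 / 10591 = 0.12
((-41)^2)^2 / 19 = 2825761 / 19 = 148724.26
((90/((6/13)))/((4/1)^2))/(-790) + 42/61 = 103797/154208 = 0.67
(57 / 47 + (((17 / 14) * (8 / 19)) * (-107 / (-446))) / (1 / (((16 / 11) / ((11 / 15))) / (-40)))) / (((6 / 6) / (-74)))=-15061383318 / 168670733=-89.29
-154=-154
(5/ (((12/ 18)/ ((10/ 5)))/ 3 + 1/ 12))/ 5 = 36/ 7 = 5.14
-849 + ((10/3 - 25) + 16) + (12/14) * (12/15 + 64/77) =-6898676/8085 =-853.27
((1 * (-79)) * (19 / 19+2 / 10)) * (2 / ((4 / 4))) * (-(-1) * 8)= -7584 / 5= -1516.80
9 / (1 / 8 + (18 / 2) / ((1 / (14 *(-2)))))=-72 / 2015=-0.04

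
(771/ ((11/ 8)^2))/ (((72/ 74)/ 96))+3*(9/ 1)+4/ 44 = 4871886/ 121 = 40263.52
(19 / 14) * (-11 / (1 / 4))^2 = 18392 / 7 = 2627.43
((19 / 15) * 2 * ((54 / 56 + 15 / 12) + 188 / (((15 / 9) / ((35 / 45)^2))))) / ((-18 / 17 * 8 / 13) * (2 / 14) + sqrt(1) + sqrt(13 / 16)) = 98.70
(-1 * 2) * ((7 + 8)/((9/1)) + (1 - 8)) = 32/3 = 10.67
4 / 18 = 2 / 9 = 0.22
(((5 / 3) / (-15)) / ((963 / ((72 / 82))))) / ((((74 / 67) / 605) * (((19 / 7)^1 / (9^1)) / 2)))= -1134980 / 3084061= -0.37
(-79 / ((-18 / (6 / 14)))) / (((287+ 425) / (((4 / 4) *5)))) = 395 / 29904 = 0.01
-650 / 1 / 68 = -325 / 34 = -9.56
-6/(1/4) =-24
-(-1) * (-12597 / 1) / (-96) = 4199 / 32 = 131.22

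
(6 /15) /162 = 1 /405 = 0.00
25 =25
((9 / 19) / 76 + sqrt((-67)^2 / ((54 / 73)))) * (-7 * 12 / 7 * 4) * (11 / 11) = -536 * sqrt(438) / 3 - 108 / 361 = -3739.52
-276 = -276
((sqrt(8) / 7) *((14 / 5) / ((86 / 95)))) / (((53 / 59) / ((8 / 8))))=2242 *sqrt(2) / 2279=1.39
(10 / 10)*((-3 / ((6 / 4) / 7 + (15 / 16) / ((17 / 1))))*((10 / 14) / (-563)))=1360 / 96273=0.01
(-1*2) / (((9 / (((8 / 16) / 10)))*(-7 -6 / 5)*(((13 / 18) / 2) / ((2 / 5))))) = 4 / 2665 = 0.00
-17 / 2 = -8.50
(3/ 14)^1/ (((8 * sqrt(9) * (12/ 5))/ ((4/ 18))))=5/ 6048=0.00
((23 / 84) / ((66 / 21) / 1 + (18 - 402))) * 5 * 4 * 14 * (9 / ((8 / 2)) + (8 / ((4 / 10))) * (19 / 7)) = -11.38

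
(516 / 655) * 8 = 4128 / 655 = 6.30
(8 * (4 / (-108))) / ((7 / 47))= -376 / 189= -1.99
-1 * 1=-1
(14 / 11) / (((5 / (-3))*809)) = -42 / 44495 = -0.00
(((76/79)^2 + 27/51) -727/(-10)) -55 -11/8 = 75455781/4243880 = 17.78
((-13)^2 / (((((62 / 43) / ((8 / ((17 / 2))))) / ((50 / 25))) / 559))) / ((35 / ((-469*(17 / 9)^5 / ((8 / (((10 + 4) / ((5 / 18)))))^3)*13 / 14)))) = -14480277629026027 / 1569375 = -9226779851.23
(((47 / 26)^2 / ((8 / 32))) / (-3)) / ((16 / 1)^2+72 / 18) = -2209 / 131820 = -0.02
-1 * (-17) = 17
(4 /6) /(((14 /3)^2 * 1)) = 3 /98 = 0.03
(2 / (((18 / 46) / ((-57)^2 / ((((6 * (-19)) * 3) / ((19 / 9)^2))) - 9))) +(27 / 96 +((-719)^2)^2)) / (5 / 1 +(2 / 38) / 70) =4145860769132026105 / 77577264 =53441698706.11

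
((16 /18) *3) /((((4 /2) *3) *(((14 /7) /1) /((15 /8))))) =5 /12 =0.42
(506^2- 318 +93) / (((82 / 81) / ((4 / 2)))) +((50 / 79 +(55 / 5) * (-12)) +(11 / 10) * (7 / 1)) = 16365340313 / 32390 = 505259.04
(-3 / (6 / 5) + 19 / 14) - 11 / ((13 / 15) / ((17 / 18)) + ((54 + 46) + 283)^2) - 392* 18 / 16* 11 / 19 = -38663006222 / 150757229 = -256.46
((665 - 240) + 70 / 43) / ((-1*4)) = -18345 / 172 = -106.66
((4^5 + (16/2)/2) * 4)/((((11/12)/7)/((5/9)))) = 575680/33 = 17444.85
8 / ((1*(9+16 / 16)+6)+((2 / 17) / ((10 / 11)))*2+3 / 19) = 12920 / 26513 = 0.49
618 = 618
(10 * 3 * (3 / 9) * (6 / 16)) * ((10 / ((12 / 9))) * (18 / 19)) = 2025 / 76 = 26.64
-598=-598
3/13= 0.23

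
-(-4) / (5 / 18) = 72 / 5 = 14.40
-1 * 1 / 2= -0.50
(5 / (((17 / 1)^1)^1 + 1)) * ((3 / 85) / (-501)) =-1 / 51102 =-0.00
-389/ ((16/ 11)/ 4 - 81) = 4.82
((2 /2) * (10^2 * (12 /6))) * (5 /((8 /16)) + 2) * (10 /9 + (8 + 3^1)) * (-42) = -1220800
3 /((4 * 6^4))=1 /1728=0.00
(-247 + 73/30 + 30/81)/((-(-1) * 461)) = -0.53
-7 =-7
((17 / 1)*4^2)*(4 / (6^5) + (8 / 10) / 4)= 66266 / 1215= 54.54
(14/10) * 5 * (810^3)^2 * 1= 1977006755367000000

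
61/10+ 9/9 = 71/10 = 7.10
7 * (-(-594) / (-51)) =-1386 / 17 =-81.53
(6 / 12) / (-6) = -1 / 12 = -0.08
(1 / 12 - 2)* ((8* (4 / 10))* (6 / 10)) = -92 / 25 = -3.68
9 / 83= 0.11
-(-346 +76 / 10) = 1692 / 5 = 338.40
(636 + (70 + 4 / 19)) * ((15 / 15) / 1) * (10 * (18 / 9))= 268360 / 19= 14124.21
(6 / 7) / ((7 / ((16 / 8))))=12 / 49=0.24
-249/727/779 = -249/566333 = -0.00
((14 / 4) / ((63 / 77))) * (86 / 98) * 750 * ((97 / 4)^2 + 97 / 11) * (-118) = -11104766125 / 56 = -198299395.09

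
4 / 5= 0.80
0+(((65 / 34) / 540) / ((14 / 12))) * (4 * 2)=26 / 1071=0.02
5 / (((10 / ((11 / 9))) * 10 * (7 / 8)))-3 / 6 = -271 / 630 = -0.43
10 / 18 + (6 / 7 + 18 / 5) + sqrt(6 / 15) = sqrt(10) / 5 + 1579 / 315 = 5.65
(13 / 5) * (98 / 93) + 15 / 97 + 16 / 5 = 274889 / 45105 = 6.09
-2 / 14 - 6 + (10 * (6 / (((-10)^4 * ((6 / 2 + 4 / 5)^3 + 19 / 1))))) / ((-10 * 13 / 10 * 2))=-13764823 / 2240784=-6.14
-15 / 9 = -5 / 3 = -1.67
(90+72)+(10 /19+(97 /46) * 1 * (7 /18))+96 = 4080037 /15732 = 259.35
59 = 59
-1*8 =-8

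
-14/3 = -4.67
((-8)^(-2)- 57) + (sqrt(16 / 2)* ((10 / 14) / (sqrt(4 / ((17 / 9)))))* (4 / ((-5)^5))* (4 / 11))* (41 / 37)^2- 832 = -56895 / 64- 26896* sqrt(34) / 197649375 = -888.99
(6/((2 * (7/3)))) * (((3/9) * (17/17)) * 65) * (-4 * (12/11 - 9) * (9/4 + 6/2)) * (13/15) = 44109/11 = 4009.91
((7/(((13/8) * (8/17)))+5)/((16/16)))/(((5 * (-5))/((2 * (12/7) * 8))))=-35328/2275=-15.53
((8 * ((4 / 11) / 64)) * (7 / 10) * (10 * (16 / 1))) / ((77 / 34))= 272 / 121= 2.25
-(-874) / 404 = 437 / 202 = 2.16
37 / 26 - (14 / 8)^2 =-341 / 208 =-1.64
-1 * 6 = -6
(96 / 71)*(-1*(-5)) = 480 / 71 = 6.76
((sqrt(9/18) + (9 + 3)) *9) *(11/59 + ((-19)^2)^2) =34600275 *sqrt(2)/59 + 830406600/59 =14904047.09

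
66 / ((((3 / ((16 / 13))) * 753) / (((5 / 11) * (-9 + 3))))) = -320 / 3263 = -0.10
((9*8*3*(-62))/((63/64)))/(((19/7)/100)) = -9523200/19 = -501221.05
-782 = -782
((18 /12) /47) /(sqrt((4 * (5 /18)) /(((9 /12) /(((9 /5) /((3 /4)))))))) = 0.02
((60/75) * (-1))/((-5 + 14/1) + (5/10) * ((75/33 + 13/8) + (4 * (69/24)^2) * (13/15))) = -4224/133457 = -0.03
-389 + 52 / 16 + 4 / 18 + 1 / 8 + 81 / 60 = -138259 / 360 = -384.05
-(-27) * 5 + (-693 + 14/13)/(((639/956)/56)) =-480434875/8307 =-57834.94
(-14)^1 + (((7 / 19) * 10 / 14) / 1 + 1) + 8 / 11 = -2510 / 209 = -12.01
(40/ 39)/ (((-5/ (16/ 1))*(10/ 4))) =-256/ 195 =-1.31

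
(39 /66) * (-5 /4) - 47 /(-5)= 8.66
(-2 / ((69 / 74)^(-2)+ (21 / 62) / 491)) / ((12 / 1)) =-24155727 / 166800373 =-0.14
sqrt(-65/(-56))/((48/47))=1.05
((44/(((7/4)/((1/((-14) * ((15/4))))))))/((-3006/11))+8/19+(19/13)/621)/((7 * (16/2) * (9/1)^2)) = 889407697/9489053606760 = 0.00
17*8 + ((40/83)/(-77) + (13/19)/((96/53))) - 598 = -5381288569/11657184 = -461.63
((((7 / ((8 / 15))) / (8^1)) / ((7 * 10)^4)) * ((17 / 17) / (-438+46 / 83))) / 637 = -249 / 1015420317184000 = -0.00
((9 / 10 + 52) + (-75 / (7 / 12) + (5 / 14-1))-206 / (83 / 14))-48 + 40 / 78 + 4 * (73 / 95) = -66935153 / 430521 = -155.47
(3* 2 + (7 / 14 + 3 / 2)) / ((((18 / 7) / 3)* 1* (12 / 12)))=28 / 3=9.33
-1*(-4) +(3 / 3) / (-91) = 363 / 91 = 3.99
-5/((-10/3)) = 3/2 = 1.50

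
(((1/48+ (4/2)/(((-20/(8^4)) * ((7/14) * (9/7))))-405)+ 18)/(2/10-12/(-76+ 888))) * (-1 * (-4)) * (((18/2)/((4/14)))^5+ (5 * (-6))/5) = -49518449018613127/72192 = -685927097443.11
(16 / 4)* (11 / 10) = 22 / 5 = 4.40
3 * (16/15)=3.20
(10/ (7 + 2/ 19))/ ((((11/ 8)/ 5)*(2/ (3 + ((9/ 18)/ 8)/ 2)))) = 9215/ 1188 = 7.76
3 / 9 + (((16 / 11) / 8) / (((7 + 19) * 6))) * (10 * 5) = 56 / 143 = 0.39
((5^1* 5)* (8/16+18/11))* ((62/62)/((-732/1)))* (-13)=0.95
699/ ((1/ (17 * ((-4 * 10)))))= -475320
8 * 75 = 600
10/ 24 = 5/ 12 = 0.42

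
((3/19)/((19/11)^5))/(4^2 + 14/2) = 483153/1082055263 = 0.00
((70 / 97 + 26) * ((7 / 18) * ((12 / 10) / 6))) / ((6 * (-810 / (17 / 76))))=-119 / 1244025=-0.00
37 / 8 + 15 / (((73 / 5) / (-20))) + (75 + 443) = 293213 / 584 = 502.08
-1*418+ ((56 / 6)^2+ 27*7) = -1277 / 9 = -141.89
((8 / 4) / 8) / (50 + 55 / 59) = 59 / 12020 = 0.00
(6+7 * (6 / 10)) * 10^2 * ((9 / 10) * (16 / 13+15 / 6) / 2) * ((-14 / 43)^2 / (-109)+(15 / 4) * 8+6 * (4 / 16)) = 565294773393 / 10480132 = 53939.66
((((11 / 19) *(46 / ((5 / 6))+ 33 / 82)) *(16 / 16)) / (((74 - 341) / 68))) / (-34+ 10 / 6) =8526078 / 33625535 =0.25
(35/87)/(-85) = -0.00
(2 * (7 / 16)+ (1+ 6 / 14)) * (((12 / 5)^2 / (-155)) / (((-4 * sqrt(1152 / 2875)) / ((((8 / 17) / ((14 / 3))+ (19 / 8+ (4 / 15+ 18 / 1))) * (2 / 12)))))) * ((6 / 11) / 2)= 38210187 * sqrt(230) / 18179392000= 0.03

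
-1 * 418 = -418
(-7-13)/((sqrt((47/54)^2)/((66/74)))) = -35640/1739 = -20.49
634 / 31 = 20.45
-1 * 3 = -3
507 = 507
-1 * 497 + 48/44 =-5455/11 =-495.91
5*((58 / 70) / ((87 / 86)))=86 / 21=4.10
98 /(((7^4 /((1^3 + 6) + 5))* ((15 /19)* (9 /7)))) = 152 /315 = 0.48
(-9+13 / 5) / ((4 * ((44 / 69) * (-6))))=23 / 55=0.42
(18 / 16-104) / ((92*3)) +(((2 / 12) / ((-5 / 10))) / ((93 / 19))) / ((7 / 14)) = -0.51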